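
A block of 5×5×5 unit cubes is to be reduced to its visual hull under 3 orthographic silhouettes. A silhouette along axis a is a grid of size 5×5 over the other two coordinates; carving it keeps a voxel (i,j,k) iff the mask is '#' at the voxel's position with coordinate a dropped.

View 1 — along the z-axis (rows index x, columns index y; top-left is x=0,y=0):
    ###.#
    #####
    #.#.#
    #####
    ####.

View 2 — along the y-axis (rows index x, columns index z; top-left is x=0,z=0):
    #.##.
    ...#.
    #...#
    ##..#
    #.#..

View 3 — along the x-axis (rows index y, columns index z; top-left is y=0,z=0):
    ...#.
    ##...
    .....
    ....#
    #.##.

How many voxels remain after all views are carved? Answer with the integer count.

initial block: 5^3 = 125
  1. axis=2 (XY plane), |mask|=21  ⇒  voxels=105
  2. axis=1 (XZ plane), |mask|=11  ⇒  voxels=46
  3. axis=0 (YZ plane), |mask|=7  ⇒  voxels=13

remaining voxels: 13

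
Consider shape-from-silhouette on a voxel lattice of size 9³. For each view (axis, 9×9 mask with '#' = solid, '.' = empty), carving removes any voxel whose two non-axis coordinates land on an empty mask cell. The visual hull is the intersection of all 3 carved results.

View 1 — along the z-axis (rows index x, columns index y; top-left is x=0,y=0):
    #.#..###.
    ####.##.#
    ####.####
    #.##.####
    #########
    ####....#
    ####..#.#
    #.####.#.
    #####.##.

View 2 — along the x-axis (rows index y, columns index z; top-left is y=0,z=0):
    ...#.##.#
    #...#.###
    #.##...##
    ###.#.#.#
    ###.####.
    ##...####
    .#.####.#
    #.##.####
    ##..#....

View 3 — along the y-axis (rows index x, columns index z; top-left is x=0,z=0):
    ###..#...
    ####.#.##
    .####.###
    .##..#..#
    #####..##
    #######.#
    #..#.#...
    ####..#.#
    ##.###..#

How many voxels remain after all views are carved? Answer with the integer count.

before carving: 729 voxels (9×9×9)
after view 1 [z-axis, 60 of 81 cells solid] → remaining = 540
after view 2 [x-axis, 49 of 81 cells solid] → remaining = 318
after view 3 [y-axis, 52 of 81 cells solid] → remaining = 204

remaining voxels: 204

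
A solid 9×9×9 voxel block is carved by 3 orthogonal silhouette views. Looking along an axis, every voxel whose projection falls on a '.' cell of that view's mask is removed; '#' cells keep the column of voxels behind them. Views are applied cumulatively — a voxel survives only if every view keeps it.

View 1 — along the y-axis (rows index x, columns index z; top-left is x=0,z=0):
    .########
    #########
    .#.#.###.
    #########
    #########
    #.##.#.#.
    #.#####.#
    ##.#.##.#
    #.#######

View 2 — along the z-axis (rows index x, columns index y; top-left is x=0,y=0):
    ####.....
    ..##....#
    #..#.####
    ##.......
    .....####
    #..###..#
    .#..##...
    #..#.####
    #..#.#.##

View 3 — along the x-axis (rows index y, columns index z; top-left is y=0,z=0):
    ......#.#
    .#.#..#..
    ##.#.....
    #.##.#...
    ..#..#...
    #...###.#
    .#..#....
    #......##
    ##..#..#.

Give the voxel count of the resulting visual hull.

|visual hull| = 99

before carving: 729 voxels (9×9×9)
V1 y: intersect with XZ mask (66 set) -- 594 left
V2 z: intersect with XY mask (38 set) -- 265 left
V3 x: intersect with YZ mask (28 set) -- 99 left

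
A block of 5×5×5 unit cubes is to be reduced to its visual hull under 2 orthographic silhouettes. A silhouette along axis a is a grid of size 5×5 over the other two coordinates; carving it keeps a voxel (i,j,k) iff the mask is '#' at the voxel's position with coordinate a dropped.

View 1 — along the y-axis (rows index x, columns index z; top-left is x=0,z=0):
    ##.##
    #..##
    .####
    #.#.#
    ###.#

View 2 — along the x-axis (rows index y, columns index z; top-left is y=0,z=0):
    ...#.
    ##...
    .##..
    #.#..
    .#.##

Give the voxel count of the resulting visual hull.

before carving: 125 voxels (5×5×5)
after view 1 [y-axis, 18 of 25 cells solid] → remaining = 90
after view 2 [x-axis, 10 of 25 cells solid] → remaining = 34

remaining voxels: 34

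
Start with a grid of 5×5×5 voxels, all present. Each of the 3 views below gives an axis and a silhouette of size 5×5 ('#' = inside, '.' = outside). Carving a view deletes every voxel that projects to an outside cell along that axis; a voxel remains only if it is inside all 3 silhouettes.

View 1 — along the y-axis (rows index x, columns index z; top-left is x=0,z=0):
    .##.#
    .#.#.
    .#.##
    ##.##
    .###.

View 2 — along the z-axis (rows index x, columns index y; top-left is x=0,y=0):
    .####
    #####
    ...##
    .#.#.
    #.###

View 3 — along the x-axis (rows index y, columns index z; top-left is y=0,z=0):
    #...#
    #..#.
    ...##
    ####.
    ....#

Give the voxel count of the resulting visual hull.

voxel count = 20

full grid |V| = 125
carve view 1 (along y, XZ-mask fill 15/25): 75 voxels remain
carve view 2 (along z, XY-mask fill 17/25): 48 voxels remain
carve view 3 (along x, YZ-mask fill 11/25): 20 voxels remain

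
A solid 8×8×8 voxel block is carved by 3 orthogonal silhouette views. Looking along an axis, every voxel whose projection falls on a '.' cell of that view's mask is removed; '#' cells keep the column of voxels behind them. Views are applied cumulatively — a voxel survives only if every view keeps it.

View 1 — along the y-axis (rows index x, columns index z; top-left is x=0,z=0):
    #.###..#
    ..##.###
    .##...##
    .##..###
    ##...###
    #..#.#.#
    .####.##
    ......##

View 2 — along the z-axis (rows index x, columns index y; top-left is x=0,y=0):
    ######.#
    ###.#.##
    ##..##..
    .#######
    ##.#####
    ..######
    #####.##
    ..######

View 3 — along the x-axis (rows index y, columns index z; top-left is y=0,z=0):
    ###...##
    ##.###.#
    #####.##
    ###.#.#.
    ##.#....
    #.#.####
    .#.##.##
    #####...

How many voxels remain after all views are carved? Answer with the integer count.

voxel count = 142

start: 8×8×8 = 512 voxels
carve view 1 (along y, XZ-mask fill 36/64): 288 voxels remain
carve view 2 (along z, XY-mask fill 50/64): 229 voxels remain
carve view 3 (along x, YZ-mask fill 42/64): 142 voxels remain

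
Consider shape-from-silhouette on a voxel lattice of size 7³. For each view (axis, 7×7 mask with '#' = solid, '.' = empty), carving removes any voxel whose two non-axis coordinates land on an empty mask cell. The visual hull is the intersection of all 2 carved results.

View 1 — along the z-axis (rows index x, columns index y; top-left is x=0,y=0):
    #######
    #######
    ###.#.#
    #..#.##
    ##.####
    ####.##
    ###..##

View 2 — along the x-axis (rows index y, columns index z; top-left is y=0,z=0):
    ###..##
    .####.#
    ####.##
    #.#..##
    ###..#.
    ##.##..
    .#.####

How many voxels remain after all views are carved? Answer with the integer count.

voxel count = 190

initial block: 7^3 = 343
after view 1 [z-axis, 40 of 49 cells solid] → remaining = 280
after view 2 [x-axis, 33 of 49 cells solid] → remaining = 190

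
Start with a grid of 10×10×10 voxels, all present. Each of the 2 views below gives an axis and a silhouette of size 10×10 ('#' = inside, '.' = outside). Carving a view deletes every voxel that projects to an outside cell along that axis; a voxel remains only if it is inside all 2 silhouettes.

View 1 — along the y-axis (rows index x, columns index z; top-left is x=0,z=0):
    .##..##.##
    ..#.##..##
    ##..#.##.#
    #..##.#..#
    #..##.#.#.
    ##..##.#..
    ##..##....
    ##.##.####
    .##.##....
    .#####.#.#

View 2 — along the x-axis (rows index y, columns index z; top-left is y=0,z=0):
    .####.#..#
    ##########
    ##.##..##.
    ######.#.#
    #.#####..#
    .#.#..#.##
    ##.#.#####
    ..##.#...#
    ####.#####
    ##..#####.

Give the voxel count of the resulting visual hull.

385 voxels

before carving: 1000 voxels (10×10×10)
[1] y-view keeps 55 columns → grid now 550
[2] x-view keeps 70 columns → grid now 385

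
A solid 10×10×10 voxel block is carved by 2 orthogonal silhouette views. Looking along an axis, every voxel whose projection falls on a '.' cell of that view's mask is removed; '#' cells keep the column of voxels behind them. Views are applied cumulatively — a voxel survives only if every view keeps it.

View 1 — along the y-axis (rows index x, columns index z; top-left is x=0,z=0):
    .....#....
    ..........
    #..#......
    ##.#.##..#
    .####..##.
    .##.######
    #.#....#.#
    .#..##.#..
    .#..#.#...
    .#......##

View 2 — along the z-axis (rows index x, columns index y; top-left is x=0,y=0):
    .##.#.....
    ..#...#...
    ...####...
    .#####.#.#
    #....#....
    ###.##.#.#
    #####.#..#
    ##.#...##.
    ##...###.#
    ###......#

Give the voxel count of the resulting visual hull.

initial block: 10^3 = 1000
after view 1 [y-axis, 37 of 100 cells solid] → remaining = 370
after view 2 [z-axis, 47 of 100 cells solid] → remaining = 199

199 voxels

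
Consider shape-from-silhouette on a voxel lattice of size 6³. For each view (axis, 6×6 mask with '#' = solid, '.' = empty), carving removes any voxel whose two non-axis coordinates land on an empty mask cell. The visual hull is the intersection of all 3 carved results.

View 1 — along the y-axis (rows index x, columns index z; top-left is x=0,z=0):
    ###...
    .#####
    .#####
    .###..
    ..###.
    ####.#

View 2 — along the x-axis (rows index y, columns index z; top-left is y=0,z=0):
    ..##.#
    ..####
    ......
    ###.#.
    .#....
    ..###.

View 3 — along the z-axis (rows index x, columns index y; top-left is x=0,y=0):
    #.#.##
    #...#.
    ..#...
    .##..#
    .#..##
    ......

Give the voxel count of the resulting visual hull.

voxel count = 17

initial block: 6^3 = 216
  1. axis=1 (XZ plane), |mask|=24  ⇒  voxels=144
  2. axis=0 (YZ plane), |mask|=15  ⇒  voxels=66
  3. axis=2 (XY plane), |mask|=13  ⇒  voxels=17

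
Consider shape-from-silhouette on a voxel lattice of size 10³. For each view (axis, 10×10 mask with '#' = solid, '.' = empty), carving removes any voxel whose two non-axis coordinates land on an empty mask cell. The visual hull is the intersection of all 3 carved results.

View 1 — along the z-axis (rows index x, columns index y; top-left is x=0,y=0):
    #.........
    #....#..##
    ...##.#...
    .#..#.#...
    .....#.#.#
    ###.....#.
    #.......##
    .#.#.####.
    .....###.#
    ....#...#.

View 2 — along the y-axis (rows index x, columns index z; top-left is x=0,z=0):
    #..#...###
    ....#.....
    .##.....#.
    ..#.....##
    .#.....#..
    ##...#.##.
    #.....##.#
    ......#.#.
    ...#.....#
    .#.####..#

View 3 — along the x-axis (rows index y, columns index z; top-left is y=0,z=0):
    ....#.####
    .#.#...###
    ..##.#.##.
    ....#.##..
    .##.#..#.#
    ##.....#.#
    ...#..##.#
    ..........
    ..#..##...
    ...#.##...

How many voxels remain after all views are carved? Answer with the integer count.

initial block: 10^3 = 1000
step 1: project along z, AND mask (33/100) → |grid| = 330
step 2: project along y, AND mask (33/100) → |grid| = 97
step 3: project along x, AND mask (37/100) → |grid| = 40

|visual hull| = 40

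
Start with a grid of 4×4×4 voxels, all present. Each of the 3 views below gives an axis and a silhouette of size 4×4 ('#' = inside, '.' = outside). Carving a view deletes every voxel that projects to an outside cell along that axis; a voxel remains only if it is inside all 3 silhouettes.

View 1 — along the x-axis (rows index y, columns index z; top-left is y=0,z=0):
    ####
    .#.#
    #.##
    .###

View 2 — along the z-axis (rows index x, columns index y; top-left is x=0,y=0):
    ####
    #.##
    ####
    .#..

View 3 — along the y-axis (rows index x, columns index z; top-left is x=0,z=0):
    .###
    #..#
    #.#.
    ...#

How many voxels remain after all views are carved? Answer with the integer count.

21 voxels

initial block: 4^3 = 64
[1] x-view keeps 12 columns → grid now 48
[2] z-view keeps 12 columns → grid now 36
[3] y-view keeps 8 columns → grid now 21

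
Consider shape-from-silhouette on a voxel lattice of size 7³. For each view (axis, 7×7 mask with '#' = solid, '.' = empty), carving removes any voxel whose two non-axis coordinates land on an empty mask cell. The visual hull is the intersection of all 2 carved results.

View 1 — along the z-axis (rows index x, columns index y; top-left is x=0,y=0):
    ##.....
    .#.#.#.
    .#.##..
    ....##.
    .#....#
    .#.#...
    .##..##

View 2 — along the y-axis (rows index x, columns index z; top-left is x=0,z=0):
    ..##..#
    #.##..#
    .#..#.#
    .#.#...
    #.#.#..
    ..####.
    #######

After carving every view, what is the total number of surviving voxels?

voxel count = 73

before carving: 343 voxels (7×7×7)
  1. axis=2 (XY plane), |mask|=18  ⇒  voxels=126
  2. axis=1 (XZ plane), |mask|=26  ⇒  voxels=73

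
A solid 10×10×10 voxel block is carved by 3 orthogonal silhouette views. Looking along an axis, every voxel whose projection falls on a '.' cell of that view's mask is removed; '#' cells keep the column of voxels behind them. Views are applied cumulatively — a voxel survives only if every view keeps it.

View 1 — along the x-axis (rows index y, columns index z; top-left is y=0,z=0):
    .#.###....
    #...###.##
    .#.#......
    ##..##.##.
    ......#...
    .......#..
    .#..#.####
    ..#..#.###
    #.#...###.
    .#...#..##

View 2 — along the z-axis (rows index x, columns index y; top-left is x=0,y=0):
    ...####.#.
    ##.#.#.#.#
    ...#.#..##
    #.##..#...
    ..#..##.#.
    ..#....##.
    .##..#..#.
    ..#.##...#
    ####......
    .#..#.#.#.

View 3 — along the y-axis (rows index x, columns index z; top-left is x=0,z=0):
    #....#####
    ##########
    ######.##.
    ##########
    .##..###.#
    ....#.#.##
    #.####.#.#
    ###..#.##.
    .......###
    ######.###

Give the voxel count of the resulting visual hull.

117 voxels

start: 10×10×10 = 1000 voxels
[1] x-view keeps 40 columns → grid now 400
[2] z-view keeps 42 columns → grid now 163
[3] y-view keeps 69 columns → grid now 117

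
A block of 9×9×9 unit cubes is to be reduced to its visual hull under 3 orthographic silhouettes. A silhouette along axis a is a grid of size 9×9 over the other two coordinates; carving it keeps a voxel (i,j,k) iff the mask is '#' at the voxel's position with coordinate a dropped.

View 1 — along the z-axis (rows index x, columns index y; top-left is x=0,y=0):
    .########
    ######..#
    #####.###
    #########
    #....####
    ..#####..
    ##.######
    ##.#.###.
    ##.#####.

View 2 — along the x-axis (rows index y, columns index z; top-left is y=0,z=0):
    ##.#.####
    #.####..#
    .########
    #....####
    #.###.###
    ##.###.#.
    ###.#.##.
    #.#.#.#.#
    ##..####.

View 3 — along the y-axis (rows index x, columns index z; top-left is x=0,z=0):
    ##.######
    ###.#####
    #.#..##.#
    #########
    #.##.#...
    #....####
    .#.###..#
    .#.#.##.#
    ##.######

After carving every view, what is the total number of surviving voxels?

before carving: 729 voxels (9×9×9)
  1. axis=2 (XY plane), |mask|=63  ⇒  voxels=567
  2. axis=0 (YZ plane), |mask|=56  ⇒  voxels=387
  3. axis=1 (XZ plane), |mask|=57  ⇒  voxels=281

|visual hull| = 281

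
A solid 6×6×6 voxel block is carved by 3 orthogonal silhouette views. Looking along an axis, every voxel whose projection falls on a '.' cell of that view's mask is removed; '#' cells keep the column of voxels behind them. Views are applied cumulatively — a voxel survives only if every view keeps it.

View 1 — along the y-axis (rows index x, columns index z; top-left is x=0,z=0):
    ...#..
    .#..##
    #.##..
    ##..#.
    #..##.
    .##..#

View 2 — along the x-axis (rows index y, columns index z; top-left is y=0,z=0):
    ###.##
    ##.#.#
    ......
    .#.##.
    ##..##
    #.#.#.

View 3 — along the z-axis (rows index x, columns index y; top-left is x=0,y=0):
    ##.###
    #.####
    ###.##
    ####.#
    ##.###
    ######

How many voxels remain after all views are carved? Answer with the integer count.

initial block: 6^3 = 216
  1. axis=1 (XZ plane), |mask|=16  ⇒  voxels=96
  2. axis=0 (YZ plane), |mask|=19  ⇒  voxels=52
  3. axis=2 (XY plane), |mask|=31  ⇒  voxels=46

|visual hull| = 46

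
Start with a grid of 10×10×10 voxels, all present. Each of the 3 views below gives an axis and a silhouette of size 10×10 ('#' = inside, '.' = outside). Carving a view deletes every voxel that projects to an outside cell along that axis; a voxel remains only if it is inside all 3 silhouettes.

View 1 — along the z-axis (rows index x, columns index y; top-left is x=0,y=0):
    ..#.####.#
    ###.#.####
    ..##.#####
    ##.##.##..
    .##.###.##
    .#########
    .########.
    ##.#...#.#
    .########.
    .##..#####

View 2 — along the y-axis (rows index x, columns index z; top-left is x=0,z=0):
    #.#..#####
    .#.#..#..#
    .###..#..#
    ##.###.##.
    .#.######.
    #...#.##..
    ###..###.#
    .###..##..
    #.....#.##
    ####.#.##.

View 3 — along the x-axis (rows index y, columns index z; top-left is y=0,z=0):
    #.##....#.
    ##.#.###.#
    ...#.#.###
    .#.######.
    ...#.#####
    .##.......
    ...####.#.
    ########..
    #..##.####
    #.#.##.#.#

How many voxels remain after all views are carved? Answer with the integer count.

|visual hull| = 232

initial block: 10^3 = 1000
  1. axis=2 (XY plane), |mask|=71  ⇒  voxels=710
  2. axis=1 (XZ plane), |mask|=57  ⇒  voxels=398
  3. axis=0 (YZ plane), |mask|=57  ⇒  voxels=232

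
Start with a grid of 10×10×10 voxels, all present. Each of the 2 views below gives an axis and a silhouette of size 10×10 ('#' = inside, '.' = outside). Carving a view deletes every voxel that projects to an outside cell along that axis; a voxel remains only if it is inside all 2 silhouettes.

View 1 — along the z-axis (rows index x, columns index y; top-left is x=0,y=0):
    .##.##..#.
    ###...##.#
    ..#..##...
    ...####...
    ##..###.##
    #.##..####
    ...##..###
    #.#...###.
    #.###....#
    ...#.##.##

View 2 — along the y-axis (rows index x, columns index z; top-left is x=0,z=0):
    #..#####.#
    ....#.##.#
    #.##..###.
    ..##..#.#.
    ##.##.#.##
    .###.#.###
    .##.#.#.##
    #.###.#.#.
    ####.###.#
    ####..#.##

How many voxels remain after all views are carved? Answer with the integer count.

remaining voxels: 326

initial block: 10^3 = 1000
V1 z: intersect with XY mask (52 set) -- 520 left
V2 y: intersect with XZ mask (62 set) -- 326 left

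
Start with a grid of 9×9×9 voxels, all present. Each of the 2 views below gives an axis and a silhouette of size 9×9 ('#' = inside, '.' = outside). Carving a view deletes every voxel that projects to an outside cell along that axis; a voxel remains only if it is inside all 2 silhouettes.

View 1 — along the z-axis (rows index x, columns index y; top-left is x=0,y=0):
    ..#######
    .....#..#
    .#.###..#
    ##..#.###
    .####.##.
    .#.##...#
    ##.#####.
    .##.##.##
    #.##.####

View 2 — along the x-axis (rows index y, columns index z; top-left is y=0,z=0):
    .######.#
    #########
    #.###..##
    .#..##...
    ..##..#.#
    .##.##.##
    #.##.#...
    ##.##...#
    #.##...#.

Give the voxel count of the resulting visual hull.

full grid |V| = 729
V1 z: intersect with XY mask (50 set) -- 450 left
V2 x: intersect with YZ mask (48 set) -- 259 left

remaining voxels: 259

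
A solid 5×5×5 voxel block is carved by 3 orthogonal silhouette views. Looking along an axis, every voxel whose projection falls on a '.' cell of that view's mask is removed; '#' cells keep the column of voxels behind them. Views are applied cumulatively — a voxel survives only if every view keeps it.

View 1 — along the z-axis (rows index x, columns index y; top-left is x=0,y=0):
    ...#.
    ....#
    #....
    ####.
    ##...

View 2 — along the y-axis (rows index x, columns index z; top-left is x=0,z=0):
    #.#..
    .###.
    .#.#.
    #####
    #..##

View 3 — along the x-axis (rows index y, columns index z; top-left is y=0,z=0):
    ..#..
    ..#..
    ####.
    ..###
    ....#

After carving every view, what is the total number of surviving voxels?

remaining voxels: 10

before carving: 125 voxels (5×5×5)
V1 z: intersect with XY mask (9 set) -- 45 left
V2 y: intersect with XZ mask (15 set) -- 33 left
V3 x: intersect with YZ mask (10 set) -- 10 left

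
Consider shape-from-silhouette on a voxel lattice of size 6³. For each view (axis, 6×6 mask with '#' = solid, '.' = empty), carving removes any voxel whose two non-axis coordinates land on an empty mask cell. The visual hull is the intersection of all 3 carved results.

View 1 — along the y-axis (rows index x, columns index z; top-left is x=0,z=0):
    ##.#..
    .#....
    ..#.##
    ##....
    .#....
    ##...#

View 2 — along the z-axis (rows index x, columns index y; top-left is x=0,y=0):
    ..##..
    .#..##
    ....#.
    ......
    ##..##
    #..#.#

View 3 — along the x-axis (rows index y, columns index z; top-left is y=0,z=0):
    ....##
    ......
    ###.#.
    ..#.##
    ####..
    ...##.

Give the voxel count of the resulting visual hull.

full grid |V| = 216
V1 y: intersect with XZ mask (13 set) -- 78 left
V2 z: intersect with XY mask (13 set) -- 25 left
V3 x: intersect with YZ mask (15 set) -- 7 left

voxel count = 7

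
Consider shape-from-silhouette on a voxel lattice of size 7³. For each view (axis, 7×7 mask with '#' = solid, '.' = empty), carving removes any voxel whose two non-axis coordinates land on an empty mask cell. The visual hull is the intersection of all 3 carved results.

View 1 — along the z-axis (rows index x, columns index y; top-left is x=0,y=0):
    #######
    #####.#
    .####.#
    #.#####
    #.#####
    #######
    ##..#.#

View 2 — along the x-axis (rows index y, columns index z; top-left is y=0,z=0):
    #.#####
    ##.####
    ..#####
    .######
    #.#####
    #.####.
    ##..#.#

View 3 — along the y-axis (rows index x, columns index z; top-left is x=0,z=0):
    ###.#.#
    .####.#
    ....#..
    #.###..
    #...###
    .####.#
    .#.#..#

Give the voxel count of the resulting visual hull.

|visual hull| = 131

initial block: 7^3 = 343
carve view 1 (along z, XY-mask fill 41/49): 287 voxels remain
carve view 2 (along x, YZ-mask fill 38/49): 222 voxels remain
carve view 3 (along y, XZ-mask fill 27/49): 131 voxels remain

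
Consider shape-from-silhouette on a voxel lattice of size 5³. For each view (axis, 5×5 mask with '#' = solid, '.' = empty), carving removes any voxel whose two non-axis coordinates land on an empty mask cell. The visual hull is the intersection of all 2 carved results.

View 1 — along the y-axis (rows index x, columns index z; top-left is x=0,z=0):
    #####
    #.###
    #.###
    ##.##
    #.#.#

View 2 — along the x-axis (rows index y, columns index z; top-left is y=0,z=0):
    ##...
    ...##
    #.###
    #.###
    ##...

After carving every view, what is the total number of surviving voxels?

initial block: 5^3 = 125
after view 1 [y-axis, 20 of 25 cells solid] → remaining = 100
after view 2 [x-axis, 14 of 25 cells solid] → remaining = 59

|visual hull| = 59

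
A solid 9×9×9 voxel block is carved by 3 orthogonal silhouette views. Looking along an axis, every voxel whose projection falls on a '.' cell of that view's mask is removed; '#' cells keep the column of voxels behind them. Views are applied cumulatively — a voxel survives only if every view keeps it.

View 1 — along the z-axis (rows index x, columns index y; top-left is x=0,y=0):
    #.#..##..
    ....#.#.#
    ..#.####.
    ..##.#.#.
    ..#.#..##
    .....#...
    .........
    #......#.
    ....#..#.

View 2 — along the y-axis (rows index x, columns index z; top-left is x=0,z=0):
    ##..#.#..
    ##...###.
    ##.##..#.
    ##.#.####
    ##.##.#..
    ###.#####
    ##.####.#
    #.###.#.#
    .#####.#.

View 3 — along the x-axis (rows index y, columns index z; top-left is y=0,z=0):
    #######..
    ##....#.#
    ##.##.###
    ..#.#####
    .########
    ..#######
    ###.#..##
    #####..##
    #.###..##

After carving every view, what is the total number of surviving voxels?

|visual hull| = 106

full grid |V| = 729
  1. axis=2 (XY plane), |mask|=25  ⇒  voxels=225
  2. axis=1 (XZ plane), |mask|=53  ⇒  voxels=136
  3. axis=0 (YZ plane), |mask|=58  ⇒  voxels=106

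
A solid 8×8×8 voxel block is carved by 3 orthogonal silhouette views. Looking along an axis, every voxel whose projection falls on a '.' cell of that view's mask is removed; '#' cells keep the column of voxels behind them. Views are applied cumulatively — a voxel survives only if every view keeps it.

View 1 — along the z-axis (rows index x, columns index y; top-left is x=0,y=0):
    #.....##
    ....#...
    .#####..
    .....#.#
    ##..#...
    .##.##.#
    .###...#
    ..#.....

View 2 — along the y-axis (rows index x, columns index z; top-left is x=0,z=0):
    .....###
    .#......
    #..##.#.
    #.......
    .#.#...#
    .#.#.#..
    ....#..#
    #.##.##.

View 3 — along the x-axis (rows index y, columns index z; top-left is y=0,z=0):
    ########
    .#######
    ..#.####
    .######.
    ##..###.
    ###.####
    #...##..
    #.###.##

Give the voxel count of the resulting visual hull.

full grid |V| = 512
step 1: project along z, AND mask (24/64) → |grid| = 192
step 2: project along y, AND mask (22/64) → |grid| = 69
step 3: project along x, AND mask (47/64) → |grid| = 49

49 voxels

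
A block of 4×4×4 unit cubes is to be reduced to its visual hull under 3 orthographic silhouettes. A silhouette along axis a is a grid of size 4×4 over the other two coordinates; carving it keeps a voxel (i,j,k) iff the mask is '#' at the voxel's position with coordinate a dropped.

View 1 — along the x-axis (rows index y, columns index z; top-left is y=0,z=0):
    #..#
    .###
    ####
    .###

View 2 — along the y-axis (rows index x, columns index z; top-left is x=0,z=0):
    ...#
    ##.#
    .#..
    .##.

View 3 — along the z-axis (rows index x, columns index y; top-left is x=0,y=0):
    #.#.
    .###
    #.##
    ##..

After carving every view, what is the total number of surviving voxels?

|visual hull| = 13

start: 4×4×4 = 64 voxels
after view 1 [x-axis, 12 of 16 cells solid] → remaining = 48
after view 2 [y-axis, 7 of 16 cells solid] → remaining = 22
after view 3 [z-axis, 10 of 16 cells solid] → remaining = 13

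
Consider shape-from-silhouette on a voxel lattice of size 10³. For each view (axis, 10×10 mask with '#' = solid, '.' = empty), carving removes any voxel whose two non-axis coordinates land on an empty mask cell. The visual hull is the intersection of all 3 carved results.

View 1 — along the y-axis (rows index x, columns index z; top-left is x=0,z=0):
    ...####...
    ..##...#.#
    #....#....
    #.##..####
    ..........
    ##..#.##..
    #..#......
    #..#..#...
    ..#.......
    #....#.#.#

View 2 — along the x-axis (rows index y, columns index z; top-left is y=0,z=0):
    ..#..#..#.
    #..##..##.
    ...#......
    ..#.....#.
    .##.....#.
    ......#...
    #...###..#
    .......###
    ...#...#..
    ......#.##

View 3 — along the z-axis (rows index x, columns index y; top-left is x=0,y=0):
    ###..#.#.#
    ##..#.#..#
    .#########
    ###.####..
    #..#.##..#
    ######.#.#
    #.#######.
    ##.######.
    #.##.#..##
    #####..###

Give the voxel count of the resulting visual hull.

start: 10×10×10 = 1000 voxels
  1. axis=1 (XZ plane), |mask|=32  ⇒  voxels=320
  2. axis=0 (YZ plane), |mask|=28  ⇒  voxels=86
  3. axis=2 (XY plane), |mask|=70  ⇒  voxels=56

56 voxels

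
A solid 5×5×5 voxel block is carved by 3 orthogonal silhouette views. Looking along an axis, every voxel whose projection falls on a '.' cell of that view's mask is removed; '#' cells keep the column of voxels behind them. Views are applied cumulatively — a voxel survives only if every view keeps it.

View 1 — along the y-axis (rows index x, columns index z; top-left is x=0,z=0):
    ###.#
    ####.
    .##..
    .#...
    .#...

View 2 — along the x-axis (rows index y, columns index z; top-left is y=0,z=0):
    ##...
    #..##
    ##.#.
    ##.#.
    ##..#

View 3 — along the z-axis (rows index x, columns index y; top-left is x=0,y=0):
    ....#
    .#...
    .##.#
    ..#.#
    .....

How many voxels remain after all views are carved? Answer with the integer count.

9 voxels

full grid |V| = 125
carve view 1 (along y, XZ-mask fill 12/25): 60 voxels remain
carve view 2 (along x, YZ-mask fill 14/25): 35 voxels remain
carve view 3 (along z, XY-mask fill 7/25): 9 voxels remain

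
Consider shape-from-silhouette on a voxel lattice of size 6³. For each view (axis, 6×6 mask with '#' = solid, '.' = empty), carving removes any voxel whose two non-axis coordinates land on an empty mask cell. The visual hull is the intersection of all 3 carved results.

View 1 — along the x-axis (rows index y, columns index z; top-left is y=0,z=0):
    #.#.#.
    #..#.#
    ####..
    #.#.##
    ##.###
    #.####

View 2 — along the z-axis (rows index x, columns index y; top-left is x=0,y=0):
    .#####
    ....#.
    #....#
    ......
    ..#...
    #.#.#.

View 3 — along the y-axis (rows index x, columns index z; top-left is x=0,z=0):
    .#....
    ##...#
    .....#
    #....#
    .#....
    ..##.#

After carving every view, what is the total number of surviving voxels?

start: 6×6×6 = 216 voxels
step 1: project along x, AND mask (24/36) → |grid| = 144
step 2: project along z, AND mask (12/36) → |grid| = 50
step 3: project along y, AND mask (11/36) → |grid| = 12

remaining voxels: 12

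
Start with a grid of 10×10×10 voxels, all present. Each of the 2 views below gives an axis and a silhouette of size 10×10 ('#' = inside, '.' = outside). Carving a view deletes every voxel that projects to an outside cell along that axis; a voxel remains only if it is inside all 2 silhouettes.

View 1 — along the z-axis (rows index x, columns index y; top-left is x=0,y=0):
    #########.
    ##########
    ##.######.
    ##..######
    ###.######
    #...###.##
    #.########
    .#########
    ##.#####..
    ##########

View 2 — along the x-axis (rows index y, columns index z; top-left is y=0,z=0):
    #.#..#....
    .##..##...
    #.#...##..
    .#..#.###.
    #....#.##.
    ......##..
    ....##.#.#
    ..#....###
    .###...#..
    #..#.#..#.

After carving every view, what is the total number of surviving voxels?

start: 10×10×10 = 1000 voxels
  1. axis=2 (XY plane), |mask|=85  ⇒  voxels=850
  2. axis=0 (YZ plane), |mask|=38  ⇒  voxels=318

remaining voxels: 318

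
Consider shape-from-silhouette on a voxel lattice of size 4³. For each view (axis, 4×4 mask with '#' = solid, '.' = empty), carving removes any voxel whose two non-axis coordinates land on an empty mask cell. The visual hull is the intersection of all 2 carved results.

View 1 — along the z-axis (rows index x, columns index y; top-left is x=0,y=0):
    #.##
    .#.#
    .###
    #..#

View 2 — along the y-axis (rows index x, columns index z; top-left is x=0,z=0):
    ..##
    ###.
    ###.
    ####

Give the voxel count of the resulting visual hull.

start: 4×4×4 = 64 voxels
[1] z-view keeps 10 columns → grid now 40
[2] y-view keeps 12 columns → grid now 29

voxel count = 29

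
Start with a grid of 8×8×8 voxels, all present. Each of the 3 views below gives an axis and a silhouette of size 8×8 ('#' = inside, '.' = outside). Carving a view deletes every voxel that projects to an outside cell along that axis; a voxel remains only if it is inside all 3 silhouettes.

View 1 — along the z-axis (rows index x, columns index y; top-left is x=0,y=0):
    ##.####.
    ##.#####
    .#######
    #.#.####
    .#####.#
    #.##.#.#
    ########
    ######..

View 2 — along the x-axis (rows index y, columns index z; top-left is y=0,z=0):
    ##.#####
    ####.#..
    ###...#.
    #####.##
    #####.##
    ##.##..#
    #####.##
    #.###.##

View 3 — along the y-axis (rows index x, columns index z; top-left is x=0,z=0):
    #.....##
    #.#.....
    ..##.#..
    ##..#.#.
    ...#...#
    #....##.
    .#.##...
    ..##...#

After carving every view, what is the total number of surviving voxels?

before carving: 512 voxels (8×8×8)
carve view 1 (along z, XY-mask fill 51/64): 408 voxels remain
carve view 2 (along x, YZ-mask fill 48/64): 305 voxels remain
carve view 3 (along y, XZ-mask fill 23/64): 113 voxels remain

voxel count = 113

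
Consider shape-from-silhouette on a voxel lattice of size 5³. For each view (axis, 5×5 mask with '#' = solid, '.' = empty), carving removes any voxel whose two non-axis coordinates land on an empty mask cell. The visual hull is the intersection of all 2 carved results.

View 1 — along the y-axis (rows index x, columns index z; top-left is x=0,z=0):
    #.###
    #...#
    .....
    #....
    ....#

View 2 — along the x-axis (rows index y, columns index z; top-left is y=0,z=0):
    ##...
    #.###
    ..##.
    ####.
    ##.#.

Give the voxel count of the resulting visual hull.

before carving: 125 voxels (5×5×5)
[1] y-view keeps 8 columns → grid now 40
[2] x-view keeps 15 columns → grid now 22

remaining voxels: 22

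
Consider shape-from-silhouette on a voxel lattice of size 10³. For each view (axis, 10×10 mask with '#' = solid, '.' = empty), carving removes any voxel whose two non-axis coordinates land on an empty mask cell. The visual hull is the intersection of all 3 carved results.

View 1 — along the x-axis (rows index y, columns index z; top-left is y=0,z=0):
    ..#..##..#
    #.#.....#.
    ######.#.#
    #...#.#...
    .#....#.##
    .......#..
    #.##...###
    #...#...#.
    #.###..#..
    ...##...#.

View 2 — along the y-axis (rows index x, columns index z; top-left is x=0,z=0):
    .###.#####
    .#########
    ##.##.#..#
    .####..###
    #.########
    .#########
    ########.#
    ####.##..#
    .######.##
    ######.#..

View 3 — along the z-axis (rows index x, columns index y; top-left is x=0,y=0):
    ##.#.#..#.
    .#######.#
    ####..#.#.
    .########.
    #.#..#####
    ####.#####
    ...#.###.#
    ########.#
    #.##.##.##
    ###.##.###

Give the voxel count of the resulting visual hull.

217 voxels

start: 10×10×10 = 1000 voxels
carve view 1 (along x, YZ-mask fill 40/100): 400 voxels remain
carve view 2 (along y, XZ-mask fill 79/100): 307 voxels remain
carve view 3 (along z, XY-mask fill 72/100): 217 voxels remain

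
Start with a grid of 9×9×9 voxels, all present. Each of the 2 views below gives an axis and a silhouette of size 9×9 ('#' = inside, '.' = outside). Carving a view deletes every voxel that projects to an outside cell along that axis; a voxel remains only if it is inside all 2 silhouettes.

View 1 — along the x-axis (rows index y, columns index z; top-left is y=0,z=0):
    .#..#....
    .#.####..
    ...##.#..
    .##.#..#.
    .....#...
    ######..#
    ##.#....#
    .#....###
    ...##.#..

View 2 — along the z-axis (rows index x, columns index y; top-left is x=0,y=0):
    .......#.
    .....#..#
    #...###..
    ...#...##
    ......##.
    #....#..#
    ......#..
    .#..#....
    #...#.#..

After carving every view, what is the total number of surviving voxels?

remaining voxels: 76

initial block: 9^3 = 729
  1. axis=0 (YZ plane), |mask|=33  ⇒  voxels=297
  2. axis=2 (XY plane), |mask|=21  ⇒  voxels=76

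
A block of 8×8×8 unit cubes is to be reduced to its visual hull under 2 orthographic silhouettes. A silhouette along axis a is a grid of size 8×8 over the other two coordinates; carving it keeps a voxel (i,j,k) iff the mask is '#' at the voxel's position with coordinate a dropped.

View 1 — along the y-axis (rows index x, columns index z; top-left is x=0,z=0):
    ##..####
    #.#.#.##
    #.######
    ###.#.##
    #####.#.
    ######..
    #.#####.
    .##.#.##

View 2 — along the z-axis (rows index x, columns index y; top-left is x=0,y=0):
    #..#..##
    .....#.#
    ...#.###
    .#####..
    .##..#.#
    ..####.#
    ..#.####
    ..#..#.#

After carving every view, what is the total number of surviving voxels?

start: 8×8×8 = 512 voxels
V1 y: intersect with XZ mask (47 set) -- 376 left
V2 z: intersect with XY mask (32 set) -- 191 left

voxel count = 191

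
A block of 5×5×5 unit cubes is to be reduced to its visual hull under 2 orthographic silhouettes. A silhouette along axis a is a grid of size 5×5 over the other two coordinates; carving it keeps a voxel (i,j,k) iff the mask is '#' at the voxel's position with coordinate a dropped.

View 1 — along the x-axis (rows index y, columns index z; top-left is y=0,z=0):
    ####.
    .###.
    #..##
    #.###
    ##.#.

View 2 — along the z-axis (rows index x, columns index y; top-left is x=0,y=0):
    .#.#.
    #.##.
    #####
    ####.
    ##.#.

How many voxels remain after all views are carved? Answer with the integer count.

voxel count = 60

initial block: 5^3 = 125
  1. axis=0 (YZ plane), |mask|=17  ⇒  voxels=85
  2. axis=2 (XY plane), |mask|=17  ⇒  voxels=60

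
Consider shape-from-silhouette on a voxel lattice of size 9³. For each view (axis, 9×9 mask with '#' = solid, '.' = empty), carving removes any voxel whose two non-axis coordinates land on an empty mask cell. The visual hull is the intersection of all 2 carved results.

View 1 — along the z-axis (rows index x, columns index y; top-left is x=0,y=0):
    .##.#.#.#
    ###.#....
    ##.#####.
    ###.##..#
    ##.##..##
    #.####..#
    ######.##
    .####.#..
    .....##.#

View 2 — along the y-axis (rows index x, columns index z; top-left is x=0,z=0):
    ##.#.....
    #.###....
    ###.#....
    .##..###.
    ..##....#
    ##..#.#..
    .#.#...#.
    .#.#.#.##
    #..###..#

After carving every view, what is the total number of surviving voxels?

remaining voxels: 195

before carving: 729 voxels (9×9×9)
  1. axis=2 (XY plane), |mask|=50  ⇒  voxels=450
  2. axis=1 (XZ plane), |mask|=36  ⇒  voxels=195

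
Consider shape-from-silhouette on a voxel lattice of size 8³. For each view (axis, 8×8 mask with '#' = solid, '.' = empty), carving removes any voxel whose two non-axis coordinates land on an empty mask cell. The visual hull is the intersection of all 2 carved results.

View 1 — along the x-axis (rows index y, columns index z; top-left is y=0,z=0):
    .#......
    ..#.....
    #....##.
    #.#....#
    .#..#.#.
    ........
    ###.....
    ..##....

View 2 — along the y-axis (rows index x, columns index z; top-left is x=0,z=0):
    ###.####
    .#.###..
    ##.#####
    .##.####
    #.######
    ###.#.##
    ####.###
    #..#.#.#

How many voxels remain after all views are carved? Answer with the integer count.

full grid |V| = 512
carve view 1 (along x, YZ-mask fill 16/64): 128 voxels remain
carve view 2 (along y, XZ-mask fill 48/64): 93 voxels remain

voxel count = 93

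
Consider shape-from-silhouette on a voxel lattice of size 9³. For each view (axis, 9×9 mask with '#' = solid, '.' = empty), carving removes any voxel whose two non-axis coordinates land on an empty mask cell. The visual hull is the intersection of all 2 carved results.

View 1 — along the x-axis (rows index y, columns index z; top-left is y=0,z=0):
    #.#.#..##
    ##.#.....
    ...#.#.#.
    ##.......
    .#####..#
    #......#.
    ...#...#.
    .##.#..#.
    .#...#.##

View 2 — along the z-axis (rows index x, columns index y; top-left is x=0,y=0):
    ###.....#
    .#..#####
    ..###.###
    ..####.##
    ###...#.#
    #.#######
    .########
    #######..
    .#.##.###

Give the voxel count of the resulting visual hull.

remaining voxels: 193

start: 9×9×9 = 729 voxels
[1] x-view keeps 31 columns → grid now 279
[2] z-view keeps 56 columns → grid now 193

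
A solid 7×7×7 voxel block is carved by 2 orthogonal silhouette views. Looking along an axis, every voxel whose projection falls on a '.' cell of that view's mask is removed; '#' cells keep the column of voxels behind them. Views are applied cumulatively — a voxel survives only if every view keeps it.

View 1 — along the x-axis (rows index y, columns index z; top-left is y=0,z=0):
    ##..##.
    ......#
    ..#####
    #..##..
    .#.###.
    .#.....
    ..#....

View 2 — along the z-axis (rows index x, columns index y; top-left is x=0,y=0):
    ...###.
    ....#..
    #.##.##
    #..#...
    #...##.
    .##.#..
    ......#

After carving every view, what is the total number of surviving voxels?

53 voxels

full grid |V| = 343
carve view 1 (along x, YZ-mask fill 19/49): 133 voxels remain
carve view 2 (along z, XY-mask fill 18/49): 53 voxels remain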